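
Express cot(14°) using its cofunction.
cot(14°) = tan(90° - 14°) = tan(76°)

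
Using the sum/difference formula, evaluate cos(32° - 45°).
cos(32° - 45°) = cos 32° cos 45° + sin 32° sin 45° = 0.9744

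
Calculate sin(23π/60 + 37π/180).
sin(23π/60 + 37π/180) = sin 23π/60 cos 37π/180 + cos 23π/60 sin 37π/180 = 0.9613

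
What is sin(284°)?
sin(284°) = -0.9703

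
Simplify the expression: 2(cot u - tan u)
2(cot u - tan u) = 2(2 cot(2u)) (using Double angle)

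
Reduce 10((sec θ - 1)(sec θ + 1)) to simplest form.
10((sec θ - 1)(sec θ + 1)) = 10(tan²θ) (using Diff. of squares)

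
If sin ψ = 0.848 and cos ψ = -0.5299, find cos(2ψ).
cos(2ψ) = cos²ψ - sin²ψ = -0.4383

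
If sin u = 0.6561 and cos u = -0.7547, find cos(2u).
cos(2u) = cos²u - sin²u = 0.1391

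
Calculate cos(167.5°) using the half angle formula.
cos(167.5°) = -√((1 + cos 335°)/2) = -0.9763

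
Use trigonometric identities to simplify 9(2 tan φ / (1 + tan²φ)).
9(2 tan φ / (1 + tan²φ)) = 9(sin(2φ)) (using Double angle)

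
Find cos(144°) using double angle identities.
cos(144°) = cos²72° - sin²72° = -0.809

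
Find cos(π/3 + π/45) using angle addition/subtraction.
cos(π/3 + π/45) = cos π/3 cos π/45 - sin π/3 sin π/45 = 0.4384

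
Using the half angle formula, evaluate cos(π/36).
cos(π/36) = √((1 + cos π/18)/2) = 0.9962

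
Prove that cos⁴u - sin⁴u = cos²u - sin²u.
LHS = (cos²u - sin²u)(cos²u + sin²u) = (cos²u - sin²u) · 1 = cos²u - sin²u = RHS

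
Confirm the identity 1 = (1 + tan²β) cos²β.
RHS = sec²β · cos²β = (1/cos²β) · cos²β = 1 = LHS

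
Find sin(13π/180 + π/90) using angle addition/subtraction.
sin(13π/180 + π/90) = sin 13π/180 cos π/90 + cos 13π/180 sin π/90 = (√6-√2)/4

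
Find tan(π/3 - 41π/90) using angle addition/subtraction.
tan(π/3 - 41π/90) = (tan π/3 - tan 41π/90)/(1 + tan π/3 tan 41π/90) = -0.404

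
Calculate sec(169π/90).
sec(169π/90) = 1.079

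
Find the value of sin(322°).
sin(322°) = -0.6157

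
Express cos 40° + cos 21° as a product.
cos 40° + cos 21° = 2 cos(30.5°) cos(9.5°)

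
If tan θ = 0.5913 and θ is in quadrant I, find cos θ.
cos θ = 0.8608 (using tan²θ + 1 = sec²θ)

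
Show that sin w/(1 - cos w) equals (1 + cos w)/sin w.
LHS = sin w(1 + cos w) / ((1 - cos w)(1 + cos w)) = sin w(1 + cos w) / (1 - cos²w) = sin w(1 + cos w) / sin²w = (1 + cos w)/sin w = RHS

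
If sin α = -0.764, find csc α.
csc α = 1/sin α = -1.309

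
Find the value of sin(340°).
sin(340°) = -0.342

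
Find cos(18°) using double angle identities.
cos(18°) = cos²9° - sin²9° = 0.9511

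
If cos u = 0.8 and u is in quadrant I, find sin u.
sin u = 0.6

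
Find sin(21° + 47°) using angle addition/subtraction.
sin(21° + 47°) = sin 21° cos 47° + cos 21° sin 47° = 0.9272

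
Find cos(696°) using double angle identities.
cos(696°) = cos²348° - sin²348° = 0.9135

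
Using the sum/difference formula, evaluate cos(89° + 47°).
cos(89° + 47°) = cos 89° cos 47° - sin 89° sin 47° = -0.7193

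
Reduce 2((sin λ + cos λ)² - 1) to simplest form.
2((sin λ + cos λ)² - 1) = 2(sin(2λ)) (using Pythagorean + double angle)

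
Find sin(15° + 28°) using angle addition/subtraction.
sin(15° + 28°) = sin 15° cos 28° + cos 15° sin 28° = 0.682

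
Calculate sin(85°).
sin(85°) = 0.9962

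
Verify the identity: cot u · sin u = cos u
LHS = (cos u/sin u) · sin u = cos u = RHS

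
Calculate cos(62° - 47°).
cos(62° - 47°) = cos 62° cos 47° + sin 62° sin 47° = (√6+√2)/4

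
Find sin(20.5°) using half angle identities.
sin(20.5°) = √((1 - cos 41°)/2) = 0.3502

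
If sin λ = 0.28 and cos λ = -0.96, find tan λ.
tan λ = sin λ / cos λ = -0.2917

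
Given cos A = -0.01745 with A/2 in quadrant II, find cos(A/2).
cos(A/2) = ±√((1 + cos A)/2); negative since A/2 ∈ QII, so cos(A/2) = -0.7009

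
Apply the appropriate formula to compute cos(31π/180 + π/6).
cos(31π/180 + π/6) = cos 31π/180 cos π/6 - sin 31π/180 sin π/6 = 0.4848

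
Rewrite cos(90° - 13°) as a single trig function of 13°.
cos(90° - 13°) = sin(13°)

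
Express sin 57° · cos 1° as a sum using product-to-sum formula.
sin 57° cos 1° = (1/2)[sin(57°+1°) + sin(57°-1°)]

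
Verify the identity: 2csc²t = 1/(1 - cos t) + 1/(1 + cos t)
RHS = [(1 + cos t) + (1 - cos t)] / [(1 - cos t)(1 + cos t)] = 2/(1 - cos²t) = 2/sin²t = 2csc²t = LHS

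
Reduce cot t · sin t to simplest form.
cot t · sin t = cos t (using Quotient identity)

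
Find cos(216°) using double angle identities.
cos(216°) = cos²108° - sin²108° = -0.809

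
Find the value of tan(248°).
tan(248°) = 2.475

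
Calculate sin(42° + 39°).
sin(42° + 39°) = sin 42° cos 39° + cos 42° sin 39° = 0.9877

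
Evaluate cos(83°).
cos(83°) = 0.1219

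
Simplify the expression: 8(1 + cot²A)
8(1 + cot²A) = 8(csc²A) (using Pythagorean identity)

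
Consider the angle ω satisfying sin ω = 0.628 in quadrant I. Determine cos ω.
cos ω = √(1 - sin²ω) = 0.7782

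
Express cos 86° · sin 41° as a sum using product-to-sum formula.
cos 86° sin 41° = (1/2)[sin(86°+41°) - sin(86°-41°)]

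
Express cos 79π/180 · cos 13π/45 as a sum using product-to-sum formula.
cos 79π/180 cos 13π/45 = (1/2)[cos(79π/180-13π/45) + cos(79π/180+13π/45)]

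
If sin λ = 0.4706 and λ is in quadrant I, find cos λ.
cos λ = 0.8823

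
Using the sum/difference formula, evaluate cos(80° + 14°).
cos(80° + 14°) = cos 80° cos 14° - sin 80° sin 14° = -0.06976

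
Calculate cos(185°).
cos(185°) = -0.9962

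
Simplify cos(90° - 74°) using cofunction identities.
cos(90° - 74°) = sin(74°)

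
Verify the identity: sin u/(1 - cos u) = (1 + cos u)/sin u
LHS = sin u(1 + cos u) / ((1 - cos u)(1 + cos u)) = sin u(1 + cos u) / (1 - cos²u) = sin u(1 + cos u) / sin²u = (1 + cos u)/sin u = RHS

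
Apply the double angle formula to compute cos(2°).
cos(2°) = 2cos²1° - 1 = 0.9994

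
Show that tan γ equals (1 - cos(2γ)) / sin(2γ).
RHS = 2sin²γ / (2 sin γ cos γ) = sin γ/cos γ = tan γ = LHS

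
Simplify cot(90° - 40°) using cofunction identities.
cot(90° - 40°) = tan(40°)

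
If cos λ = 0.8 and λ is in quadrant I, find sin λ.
sin λ = 0.6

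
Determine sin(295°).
sin(295°) = -0.9063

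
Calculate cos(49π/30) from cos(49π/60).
cos(49π/30) = cos²49π/60 - sin²49π/60 = 0.4067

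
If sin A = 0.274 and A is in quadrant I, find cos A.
cos A = 0.9617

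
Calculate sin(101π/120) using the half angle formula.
sin(101π/120) = √((1 - cos 101π/60)/2) = 0.4772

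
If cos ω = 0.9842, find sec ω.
sec ω = 1/cos ω = 1.016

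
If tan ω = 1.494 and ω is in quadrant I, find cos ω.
cos ω = 0.5562 (using tan²ω + 1 = sec²ω)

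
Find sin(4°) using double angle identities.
sin(4°) = 2 sin 2° cos 2° = 0.06976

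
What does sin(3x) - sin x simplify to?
sin(3x) - sin x = 2 cos(2x) sin x (using Sum-to-product)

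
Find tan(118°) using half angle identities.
tan(118°) = sin 236° / (1 + cos 236°) = -1.881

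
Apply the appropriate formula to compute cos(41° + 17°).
cos(41° + 17°) = cos 41° cos 17° - sin 41° sin 17° = 0.5299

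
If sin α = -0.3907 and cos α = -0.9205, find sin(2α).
sin(2α) = 2 sin α cos α = 0.7193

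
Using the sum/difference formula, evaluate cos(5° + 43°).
cos(5° + 43°) = cos 5° cos 43° - sin 5° sin 43° = 0.6691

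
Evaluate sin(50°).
sin(50°) = 0.766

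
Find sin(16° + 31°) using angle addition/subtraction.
sin(16° + 31°) = sin 16° cos 31° + cos 16° sin 31° = 0.7314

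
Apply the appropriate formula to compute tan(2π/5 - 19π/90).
tan(2π/5 - 19π/90) = (tan 2π/5 - tan 19π/90)/(1 + tan 2π/5 tan 19π/90) = 0.6745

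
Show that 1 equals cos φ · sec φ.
RHS = cos φ · (1/cos φ) = 1 = LHS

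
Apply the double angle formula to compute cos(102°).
cos(102°) = 2cos²51° - 1 = -0.2079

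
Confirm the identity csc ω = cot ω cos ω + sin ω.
RHS = cos²ω/sin ω + sin ω = (cos²ω + sin²ω)/sin ω = 1/sin ω = csc ω = LHS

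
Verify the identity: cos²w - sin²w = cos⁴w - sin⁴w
RHS = (cos²w - sin²w)(cos²w + sin²w) = (cos²w - sin²w) · 1 = cos²w - sin²w = LHS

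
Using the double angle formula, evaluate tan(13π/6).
tan(13π/6) = 2 tan 13π/12 / (1 - tan²13π/12) = √3/3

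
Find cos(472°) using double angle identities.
cos(472°) = cos²236° - sin²236° = -0.3746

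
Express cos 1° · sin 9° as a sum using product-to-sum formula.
cos 1° sin 9° = (1/2)[sin(1°+9°) - sin(1°-9°)]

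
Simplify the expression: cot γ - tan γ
cot γ - tan γ = 2 cot(2γ) (using Double angle)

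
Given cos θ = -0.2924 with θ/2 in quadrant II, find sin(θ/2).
sin(θ/2) = ±√((1 - cos θ)/2); positive since θ/2 ∈ QII, so sin(θ/2) = 0.8039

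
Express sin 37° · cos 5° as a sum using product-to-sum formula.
sin 37° cos 5° = (1/2)[sin(37°+5°) + sin(37°-5°)]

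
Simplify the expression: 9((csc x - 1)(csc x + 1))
9((csc x - 1)(csc x + 1)) = 9(cot²x) (using Diff. of squares)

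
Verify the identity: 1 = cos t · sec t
RHS = cos t · (1/cos t) = 1 = LHS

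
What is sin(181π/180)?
sin(181π/180) = -0.01745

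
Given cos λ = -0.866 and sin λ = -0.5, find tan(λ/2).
tan(λ/2) = sin λ / (1 + cos λ) = -3.731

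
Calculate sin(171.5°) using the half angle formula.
sin(171.5°) = √((1 - cos 343°)/2) = 0.1478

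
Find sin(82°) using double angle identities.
sin(82°) = 2 sin 41° cos 41° = 0.9903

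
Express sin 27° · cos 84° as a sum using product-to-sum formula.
sin 27° cos 84° = (1/2)[sin(27°+84°) + sin(27°-84°)]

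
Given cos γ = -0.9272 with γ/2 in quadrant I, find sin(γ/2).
sin(γ/2) = ±√((1 - cos γ)/2); positive since γ/2 ∈ QI, so sin(γ/2) = 0.9816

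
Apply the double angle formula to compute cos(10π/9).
cos(10π/9) = cos²5π/9 - sin²5π/9 = -0.9397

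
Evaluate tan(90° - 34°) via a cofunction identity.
tan(90° - 34°) = cot(34°) = 1.483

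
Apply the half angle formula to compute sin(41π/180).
sin(41π/180) = √((1 - cos 41π/90)/2) = 0.6561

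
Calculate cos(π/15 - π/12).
cos(π/15 - π/12) = cos π/15 cos π/12 + sin π/15 sin π/12 = 0.9986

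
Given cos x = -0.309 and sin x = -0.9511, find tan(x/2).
tan(x/2) = sin x / (1 + cos x) = -1.376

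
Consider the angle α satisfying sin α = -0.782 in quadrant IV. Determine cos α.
cos α = √(1 - sin²α) = 0.6233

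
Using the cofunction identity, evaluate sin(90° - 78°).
sin(90° - 78°) = cos(78°) = 0.2079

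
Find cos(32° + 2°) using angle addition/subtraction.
cos(32° + 2°) = cos 32° cos 2° - sin 32° sin 2° = 0.829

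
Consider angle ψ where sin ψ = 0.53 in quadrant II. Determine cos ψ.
cos ψ = ±√(1 - sin²ψ) = -0.848 (negative in QII)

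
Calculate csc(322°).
csc(322°) = -1.624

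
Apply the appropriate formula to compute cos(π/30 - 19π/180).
cos(π/30 - 19π/180) = cos π/30 cos 19π/180 + sin π/30 sin 19π/180 = 0.9744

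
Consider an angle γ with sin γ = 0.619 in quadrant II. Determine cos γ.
cos γ = ±√(1 - sin²γ) = -0.7854 (negative in QII)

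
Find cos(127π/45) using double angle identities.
cos(127π/45) = cos²127π/90 - sin²127π/90 = -0.848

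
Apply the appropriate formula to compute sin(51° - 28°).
sin(51° - 28°) = sin 51° cos 28° - cos 51° sin 28° = 0.3907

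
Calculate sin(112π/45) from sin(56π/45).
sin(112π/45) = 2 sin 56π/45 cos 56π/45 = 0.9994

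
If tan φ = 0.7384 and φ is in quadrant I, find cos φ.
cos φ = 0.8045 (using tan²φ + 1 = sec²φ)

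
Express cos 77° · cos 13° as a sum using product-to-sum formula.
cos 77° cos 13° = (1/2)[cos(77°-13°) + cos(77°+13°)]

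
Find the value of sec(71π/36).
sec(71π/36) = 1.004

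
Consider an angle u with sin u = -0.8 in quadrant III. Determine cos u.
cos u = ±√(1 - sin²u) = -0.6 (negative in QIII)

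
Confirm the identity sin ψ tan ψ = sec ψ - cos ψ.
RHS = 1/cos ψ - cos ψ = (1 - cos²ψ)/cos ψ = sin²ψ/cos ψ = sin ψ · (sin ψ/cos ψ) = sin ψ tan ψ = LHS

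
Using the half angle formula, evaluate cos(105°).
cos(105°) = -√((1 + cos 210°)/2) = -(√6-√2)/4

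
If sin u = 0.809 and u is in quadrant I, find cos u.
cos u = 0.5878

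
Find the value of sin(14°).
sin(14°) = 0.2419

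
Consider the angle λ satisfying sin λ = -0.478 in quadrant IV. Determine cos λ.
cos λ = √(1 - sin²λ) = 0.8784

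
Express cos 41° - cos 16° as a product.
cos 41° - cos 16° = -2 sin(28.5°) sin(12.5°)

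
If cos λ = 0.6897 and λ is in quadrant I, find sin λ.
sin λ = 0.7241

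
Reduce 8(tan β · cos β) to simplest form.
8(tan β · cos β) = 8(sin β) (using Quotient identity)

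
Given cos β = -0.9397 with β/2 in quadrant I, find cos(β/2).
cos(β/2) = ±√((1 + cos β)/2); positive since β/2 ∈ QI, so cos(β/2) = 0.1736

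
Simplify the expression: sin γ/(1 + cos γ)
sin γ/(1 + cos γ) = tan(γ/2) (using Half angle)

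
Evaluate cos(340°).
cos(340°) = 0.9397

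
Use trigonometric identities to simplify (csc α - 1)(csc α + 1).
(csc α - 1)(csc α + 1) = cot²α (using Diff. of squares)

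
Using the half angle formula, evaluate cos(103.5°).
cos(103.5°) = -√((1 + cos 207°)/2) = -0.2334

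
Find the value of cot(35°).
cot(35°) = 1.428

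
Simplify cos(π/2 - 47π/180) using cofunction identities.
cos(π/2 - 47π/180) = sin(47π/180)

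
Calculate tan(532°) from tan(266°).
tan(532°) = 2 tan 266° / (1 - tan²266°) = -0.1405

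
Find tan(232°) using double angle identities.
tan(232°) = 2 tan 116° / (1 - tan²116°) = 1.28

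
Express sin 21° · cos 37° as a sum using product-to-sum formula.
sin 21° cos 37° = (1/2)[sin(21°+37°) + sin(21°-37°)]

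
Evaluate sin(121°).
sin(121°) = 0.8572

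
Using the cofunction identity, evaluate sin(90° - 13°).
sin(90° - 13°) = cos(13°) = 0.9744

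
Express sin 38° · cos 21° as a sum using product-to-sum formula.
sin 38° cos 21° = (1/2)[sin(38°+21°) + sin(38°-21°)]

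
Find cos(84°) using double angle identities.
cos(84°) = cos²42° - sin²42° = 0.1045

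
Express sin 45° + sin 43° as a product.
sin 45° + sin 43° = 2 sin(44°) cos(1°)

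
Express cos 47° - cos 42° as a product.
cos 47° - cos 42° = -2 sin(44.5°) sin(2.5°)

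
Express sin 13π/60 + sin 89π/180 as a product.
sin 13π/60 + sin 89π/180 = 2 sin(16π/45) cos(-5π/36)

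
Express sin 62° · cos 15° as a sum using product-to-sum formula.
sin 62° cos 15° = (1/2)[sin(62°+15°) + sin(62°-15°)]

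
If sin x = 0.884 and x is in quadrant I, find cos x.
cos x = 0.4675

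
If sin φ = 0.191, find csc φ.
csc φ = 1/sin φ = 5.236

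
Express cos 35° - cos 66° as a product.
cos 35° - cos 66° = -2 sin(50.5°) sin(-15.5°)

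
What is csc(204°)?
csc(204°) = -2.459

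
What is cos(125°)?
cos(125°) = -0.5736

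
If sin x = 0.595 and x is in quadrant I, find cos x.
cos x = 0.8037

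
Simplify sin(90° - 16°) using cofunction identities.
sin(90° - 16°) = cos(16°)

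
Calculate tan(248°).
tan(248°) = 2.475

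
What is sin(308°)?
sin(308°) = -0.788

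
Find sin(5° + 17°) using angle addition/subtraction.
sin(5° + 17°) = sin 5° cos 17° + cos 5° sin 17° = 0.3746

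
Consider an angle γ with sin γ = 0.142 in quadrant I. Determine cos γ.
cos γ = √(1 - sin²γ) = 0.9899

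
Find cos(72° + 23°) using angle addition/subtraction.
cos(72° + 23°) = cos 72° cos 23° - sin 72° sin 23° = -0.08716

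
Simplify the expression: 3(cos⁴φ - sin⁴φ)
3(cos⁴φ - sin⁴φ) = 3(cos(2φ)) (using Factoring + double angle)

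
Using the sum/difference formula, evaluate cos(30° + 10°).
cos(30° + 10°) = cos 30° cos 10° - sin 30° sin 10° = 0.766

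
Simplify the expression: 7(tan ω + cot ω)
7(tan ω + cot ω) = 7(sec ω csc ω) (using Quotient identities)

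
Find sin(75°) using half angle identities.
sin(75°) = √((1 - cos 150°)/2) = (√6+√2)/4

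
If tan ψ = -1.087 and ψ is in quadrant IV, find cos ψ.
cos ψ = 0.677 (using tan²ψ + 1 = sec²ψ)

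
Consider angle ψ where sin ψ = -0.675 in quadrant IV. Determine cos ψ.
cos ψ = √(1 - sin²ψ) = 0.7378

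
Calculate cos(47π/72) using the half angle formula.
cos(47π/72) = -√((1 + cos 47π/36)/2) = -0.4617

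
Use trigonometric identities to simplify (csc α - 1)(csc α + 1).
(csc α - 1)(csc α + 1) = cot²α (using Diff. of squares)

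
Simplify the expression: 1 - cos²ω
1 - cos²ω = sin²ω (using Pythagorean identity)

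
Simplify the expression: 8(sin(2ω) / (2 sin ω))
8(sin(2ω) / (2 sin ω)) = 8(cos ω) (using Double angle)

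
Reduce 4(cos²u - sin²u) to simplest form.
4(cos²u - sin²u) = 4(cos(2u)) (using Double angle)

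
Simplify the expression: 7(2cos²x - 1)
7(2cos²x - 1) = 7(cos(2x)) (using Double angle)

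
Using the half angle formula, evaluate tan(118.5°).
tan(118.5°) = sin 237° / (1 + cos 237°) = -1.842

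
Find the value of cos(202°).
cos(202°) = -0.9272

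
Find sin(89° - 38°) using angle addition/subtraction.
sin(89° - 38°) = sin 89° cos 38° - cos 89° sin 38° = 0.7771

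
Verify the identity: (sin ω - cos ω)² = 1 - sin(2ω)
LHS = sin²ω - 2 sin ω cos ω + cos²ω = (sin²ω + cos²ω) - 2 sin ω cos ω = 1 - sin(2ω) = RHS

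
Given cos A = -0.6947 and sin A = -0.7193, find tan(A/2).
tan(A/2) = sin A / (1 + cos A) = -2.356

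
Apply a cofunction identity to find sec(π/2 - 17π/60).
sec(π/2 - 17π/60) = csc(17π/60) = 1.287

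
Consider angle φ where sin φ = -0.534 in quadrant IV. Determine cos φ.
cos φ = √(1 - sin²φ) = 0.8455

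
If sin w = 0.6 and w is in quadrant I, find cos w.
cos w = 0.8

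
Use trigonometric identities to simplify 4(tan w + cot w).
4(tan w + cot w) = 4(sec w csc w) (using Quotient identities)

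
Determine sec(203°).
sec(203°) = -1.086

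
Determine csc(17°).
csc(17°) = 3.42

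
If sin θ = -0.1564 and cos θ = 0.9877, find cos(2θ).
cos(2θ) = cos²θ - sin²θ = 0.9511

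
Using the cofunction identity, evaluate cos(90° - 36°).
cos(90° - 36°) = sin(36°) = 0.5878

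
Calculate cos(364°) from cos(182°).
cos(364°) = cos²182° - sin²182° = 0.9976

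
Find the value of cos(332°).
cos(332°) = 0.8829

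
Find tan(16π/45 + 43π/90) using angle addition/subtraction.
tan(16π/45 + 43π/90) = (tan 16π/45 + tan 43π/90)/(1 - tan 16π/45 tan 43π/90) = -√3/3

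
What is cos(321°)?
cos(321°) = 0.7771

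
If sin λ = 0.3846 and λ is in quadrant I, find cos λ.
cos λ = 0.9231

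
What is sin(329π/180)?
sin(329π/180) = -0.515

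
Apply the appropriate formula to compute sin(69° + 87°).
sin(69° + 87°) = sin 69° cos 87° + cos 69° sin 87° = 0.4067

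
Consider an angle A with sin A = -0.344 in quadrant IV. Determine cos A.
cos A = √(1 - sin²A) = 0.939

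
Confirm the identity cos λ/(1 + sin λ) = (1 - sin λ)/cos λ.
RHS = (1 - sin λ)(1 + sin λ) / (cos λ(1 + sin λ)) = (1 - sin²λ) / (cos λ(1 + sin λ)) = cos²λ / (cos λ(1 + sin λ)) = cos λ/(1 + sin λ) = LHS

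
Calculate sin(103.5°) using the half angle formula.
sin(103.5°) = √((1 - cos 207°)/2) = 0.9724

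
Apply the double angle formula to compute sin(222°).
sin(222°) = 2 sin 111° cos 111° = -0.6691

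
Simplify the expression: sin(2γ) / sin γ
sin(2γ) / sin γ = 2 cos γ (using Double angle)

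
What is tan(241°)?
tan(241°) = 1.804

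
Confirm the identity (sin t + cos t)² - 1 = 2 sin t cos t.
LHS = sin²t + 2 sin t cos t + cos²t - 1 = (sin²t + cos²t) + 2 sin t cos t - 1 = 1 + 2 sin t cos t - 1 = 2 sin t cos t = RHS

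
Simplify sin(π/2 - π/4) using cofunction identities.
sin(π/2 - π/4) = cos(π/4)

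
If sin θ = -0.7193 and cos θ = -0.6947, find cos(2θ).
cos(2θ) = cos²θ - sin²θ = -0.03478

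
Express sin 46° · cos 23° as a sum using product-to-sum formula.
sin 46° cos 23° = (1/2)[sin(46°+23°) + sin(46°-23°)]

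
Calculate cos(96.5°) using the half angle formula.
cos(96.5°) = -√((1 + cos 193°)/2) = -0.1132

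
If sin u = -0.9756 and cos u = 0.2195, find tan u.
tan u = sin u / cos u = -4.445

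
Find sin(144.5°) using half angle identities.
sin(144.5°) = √((1 - cos 289°)/2) = 0.5807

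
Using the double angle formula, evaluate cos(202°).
cos(202°) = cos²101° - sin²101° = -0.9272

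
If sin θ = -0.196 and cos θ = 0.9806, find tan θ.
tan θ = sin θ / cos θ = -0.1999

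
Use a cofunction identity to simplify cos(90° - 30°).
cos(90° - 30°) = sin(30°)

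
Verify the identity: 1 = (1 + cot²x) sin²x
RHS = csc²x · sin²x = (1/sin²x) · sin²x = 1 = LHS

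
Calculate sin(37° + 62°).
sin(37° + 62°) = sin 37° cos 62° + cos 37° sin 62° = 0.9877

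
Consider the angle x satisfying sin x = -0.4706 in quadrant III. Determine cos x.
cos x = ±√(1 - sin²x) = -0.8823 (negative in QIII)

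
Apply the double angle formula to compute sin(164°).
sin(164°) = 2 sin 82° cos 82° = 0.2756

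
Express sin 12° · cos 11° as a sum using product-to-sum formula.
sin 12° cos 11° = (1/2)[sin(12°+11°) + sin(12°-11°)]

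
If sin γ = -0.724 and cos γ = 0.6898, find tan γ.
tan γ = sin γ / cos γ = -1.05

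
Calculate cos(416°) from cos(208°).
cos(416°) = 2cos²208° - 1 = 0.5592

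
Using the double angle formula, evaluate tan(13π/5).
tan(13π/5) = 2 tan 13π/10 / (1 - tan²13π/10) = -3.078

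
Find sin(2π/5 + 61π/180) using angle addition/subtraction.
sin(2π/5 + 61π/180) = sin 2π/5 cos 61π/180 + cos 2π/5 sin 61π/180 = 0.7314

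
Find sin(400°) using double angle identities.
sin(400°) = 2 sin 200° cos 200° = 0.6428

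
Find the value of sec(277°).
sec(277°) = 8.206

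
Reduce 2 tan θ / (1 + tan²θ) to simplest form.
2 tan θ / (1 + tan²θ) = sin(2θ) (using Double angle)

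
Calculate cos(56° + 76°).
cos(56° + 76°) = cos 56° cos 76° - sin 56° sin 76° = -0.6691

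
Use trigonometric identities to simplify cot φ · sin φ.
cot φ · sin φ = cos φ (using Quotient identity)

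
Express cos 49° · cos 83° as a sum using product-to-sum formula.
cos 49° cos 83° = (1/2)[cos(49°-83°) + cos(49°+83°)]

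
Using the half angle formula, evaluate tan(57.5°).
tan(57.5°) = sin 115° / (1 + cos 115°) = 1.57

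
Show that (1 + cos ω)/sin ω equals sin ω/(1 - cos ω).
RHS = sin ω(1 + cos ω) / ((1 - cos ω)(1 + cos ω)) = sin ω(1 + cos ω) / (1 - cos²ω) = sin ω(1 + cos ω) / sin²ω = (1 + cos ω)/sin ω = LHS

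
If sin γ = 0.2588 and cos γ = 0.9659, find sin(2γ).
sin(2γ) = 2 sin γ cos γ = 0.4999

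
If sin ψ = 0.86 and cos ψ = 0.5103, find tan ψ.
tan ψ = sin ψ / cos ψ = 1.685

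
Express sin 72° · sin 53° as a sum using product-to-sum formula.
sin 72° sin 53° = (1/2)[cos(72°-53°) - cos(72°+53°)]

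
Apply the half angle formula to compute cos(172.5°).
cos(172.5°) = -√((1 + cos 345°)/2) = -0.9914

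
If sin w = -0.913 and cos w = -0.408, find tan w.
tan w = sin w / cos w = 2.238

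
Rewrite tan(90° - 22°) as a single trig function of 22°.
tan(90° - 22°) = cot(22°)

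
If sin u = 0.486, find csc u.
csc u = 1/sin u = 2.058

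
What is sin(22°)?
sin(22°) = 0.3746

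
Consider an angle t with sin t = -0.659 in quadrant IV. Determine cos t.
cos t = √(1 - sin²t) = 0.7521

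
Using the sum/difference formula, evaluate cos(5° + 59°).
cos(5° + 59°) = cos 5° cos 59° - sin 5° sin 59° = 0.4384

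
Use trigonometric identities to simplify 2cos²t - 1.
2cos²t - 1 = cos(2t) (using Double angle)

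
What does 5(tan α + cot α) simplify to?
5(tan α + cot α) = 5(sec α csc α) (using Quotient identities)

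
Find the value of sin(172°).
sin(172°) = 0.1392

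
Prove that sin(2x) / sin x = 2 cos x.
LHS = 2 sin x cos x / sin x = 2 cos x = RHS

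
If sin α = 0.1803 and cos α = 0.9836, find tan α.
tan α = sin α / cos α = 0.1833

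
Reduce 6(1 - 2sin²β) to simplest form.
6(1 - 2sin²β) = 6(cos(2β)) (using Double angle)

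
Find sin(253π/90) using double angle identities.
sin(253π/90) = 2 sin 253π/180 cos 253π/180 = 0.5592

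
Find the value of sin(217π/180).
sin(217π/180) = -0.6018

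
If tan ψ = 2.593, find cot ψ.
cot ψ = 1/tan ψ = 0.3857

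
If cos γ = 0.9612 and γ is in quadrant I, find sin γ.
sin γ = 0.2759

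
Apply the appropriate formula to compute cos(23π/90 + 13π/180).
cos(23π/90 + 13π/180) = cos 23π/90 cos 13π/180 - sin 23π/90 sin 13π/180 = 0.515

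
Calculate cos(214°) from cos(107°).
cos(214°) = cos²107° - sin²107° = -0.829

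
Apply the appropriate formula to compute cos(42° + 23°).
cos(42° + 23°) = cos 42° cos 23° - sin 42° sin 23° = 0.4226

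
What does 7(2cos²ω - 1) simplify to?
7(2cos²ω - 1) = 7(cos(2ω)) (using Double angle)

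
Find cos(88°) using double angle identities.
cos(88°) = cos²44° - sin²44° = 0.0349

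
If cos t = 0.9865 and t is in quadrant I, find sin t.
sin t = 0.1638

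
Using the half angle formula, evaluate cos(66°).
cos(66°) = √((1 + cos 132°)/2) = 0.4067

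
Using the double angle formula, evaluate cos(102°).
cos(102°) = cos²51° - sin²51° = -0.2079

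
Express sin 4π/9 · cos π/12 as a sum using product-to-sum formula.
sin 4π/9 cos π/12 = (1/2)[sin(4π/9+π/12) + sin(4π/9-π/12)]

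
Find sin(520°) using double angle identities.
sin(520°) = 2 sin 260° cos 260° = 0.342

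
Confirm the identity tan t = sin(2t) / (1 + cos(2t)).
RHS = 2 sin t cos t / (2cos²t) = sin t/cos t = tan t = LHS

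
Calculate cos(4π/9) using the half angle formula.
cos(4π/9) = √((1 + cos 8π/9)/2) = 0.1736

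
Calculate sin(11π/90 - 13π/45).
sin(11π/90 - 13π/45) = sin 11π/90 cos 13π/45 - cos 11π/90 sin 13π/45 = -1/2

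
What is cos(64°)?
cos(64°) = 0.4384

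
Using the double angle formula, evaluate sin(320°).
sin(320°) = 2 sin 160° cos 160° = -0.6428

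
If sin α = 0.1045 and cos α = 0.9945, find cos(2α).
cos(2α) = cos²α - sin²α = 0.9781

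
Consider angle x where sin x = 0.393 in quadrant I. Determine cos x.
cos x = √(1 - sin²x) = 0.9195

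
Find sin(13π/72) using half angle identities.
sin(13π/72) = √((1 - cos 13π/36)/2) = 0.5373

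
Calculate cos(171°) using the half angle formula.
cos(171°) = -√((1 + cos 342°)/2) = -0.9877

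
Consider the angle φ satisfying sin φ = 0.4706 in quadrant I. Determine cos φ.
cos φ = √(1 - sin²φ) = 0.8823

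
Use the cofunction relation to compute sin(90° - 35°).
sin(90° - 35°) = cos(35°) = 0.8192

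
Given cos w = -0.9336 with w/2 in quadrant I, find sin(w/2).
sin(w/2) = ±√((1 - cos w)/2); positive since w/2 ∈ QI, so sin(w/2) = 0.9833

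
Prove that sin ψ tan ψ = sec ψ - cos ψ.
RHS = 1/cos ψ - cos ψ = (1 - cos²ψ)/cos ψ = sin²ψ/cos ψ = sin ψ · (sin ψ/cos ψ) = sin ψ tan ψ = LHS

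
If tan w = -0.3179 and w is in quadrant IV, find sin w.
sin w = -0.303 (using tan²w + 1 = sec²w)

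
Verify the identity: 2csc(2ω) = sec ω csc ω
LHS = 2/sin(2ω) = 2/(2 sin ω cos ω) = 1/(sin ω cos ω) = (1/cos ω)(1/sin ω) = sec ω csc ω = RHS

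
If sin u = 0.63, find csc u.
csc u = 1/sin u = 1.587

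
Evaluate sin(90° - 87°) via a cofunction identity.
sin(90° - 87°) = cos(87°) = 0.05234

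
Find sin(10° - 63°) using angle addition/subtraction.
sin(10° - 63°) = sin 10° cos 63° - cos 10° sin 63° = -0.7986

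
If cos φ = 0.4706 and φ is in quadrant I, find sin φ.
sin φ = 0.8823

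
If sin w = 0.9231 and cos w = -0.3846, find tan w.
tan w = sin w / cos w = -2.4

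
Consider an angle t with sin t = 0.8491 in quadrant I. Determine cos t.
cos t = √(1 - sin²t) = 0.5282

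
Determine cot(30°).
cot(30°) = √3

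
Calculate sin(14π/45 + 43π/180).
sin(14π/45 + 43π/180) = sin 14π/45 cos 43π/180 + cos 14π/45 sin 43π/180 = 0.9877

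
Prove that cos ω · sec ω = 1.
LHS = cos ω · (1/cos ω) = 1 = RHS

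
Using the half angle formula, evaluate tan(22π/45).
tan(22π/45) = sin 44π/45 / (1 + cos 44π/45) = 28.64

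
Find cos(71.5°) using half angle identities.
cos(71.5°) = √((1 + cos 143°)/2) = 0.3173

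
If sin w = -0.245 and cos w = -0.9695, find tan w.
tan w = sin w / cos w = 0.2527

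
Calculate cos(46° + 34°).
cos(46° + 34°) = cos 46° cos 34° - sin 46° sin 34° = 0.1736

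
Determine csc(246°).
csc(246°) = -1.095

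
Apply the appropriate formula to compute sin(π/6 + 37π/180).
sin(π/6 + 37π/180) = sin π/6 cos 37π/180 + cos π/6 sin 37π/180 = 0.9205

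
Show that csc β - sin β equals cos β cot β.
LHS = 1/sin β - sin β = (1 - sin²β)/sin β = cos²β/sin β = cos β · (cos β/sin β) = cos β cot β = RHS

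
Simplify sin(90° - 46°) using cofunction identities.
sin(90° - 46°) = cos(46°)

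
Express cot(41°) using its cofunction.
cot(41°) = tan(90° - 41°) = tan(49°)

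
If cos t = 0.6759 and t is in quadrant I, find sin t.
sin t = 0.737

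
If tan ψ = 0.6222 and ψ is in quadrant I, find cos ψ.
cos ψ = 0.8491 (using tan²ψ + 1 = sec²ψ)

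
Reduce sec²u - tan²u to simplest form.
sec²u - tan²u = 1 (using Pythagorean identity)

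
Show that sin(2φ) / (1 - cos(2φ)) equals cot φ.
LHS = 2 sin φ cos φ / (2sin²φ) = cos φ/sin φ = cot φ = RHS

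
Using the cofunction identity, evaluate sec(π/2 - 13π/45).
sec(π/2 - 13π/45) = csc(13π/45) = 1.269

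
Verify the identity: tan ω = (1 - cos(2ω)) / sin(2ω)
RHS = 2sin²ω / (2 sin ω cos ω) = sin ω/cos ω = tan ω = LHS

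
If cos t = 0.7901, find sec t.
sec t = 1/cos t = 1.266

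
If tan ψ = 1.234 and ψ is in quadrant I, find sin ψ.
sin ψ = 0.7769 (using tan²ψ + 1 = sec²ψ)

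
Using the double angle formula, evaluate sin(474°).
sin(474°) = 2 sin 237° cos 237° = 0.9135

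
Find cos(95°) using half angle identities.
cos(95°) = -√((1 + cos 190°)/2) = -0.08716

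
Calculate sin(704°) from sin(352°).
sin(704°) = 2 sin 352° cos 352° = -0.2756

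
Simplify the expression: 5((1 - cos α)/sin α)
5((1 - cos α)/sin α) = 5(tan(α/2)) (using Half angle)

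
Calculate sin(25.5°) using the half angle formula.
sin(25.5°) = √((1 - cos 51°)/2) = 0.4305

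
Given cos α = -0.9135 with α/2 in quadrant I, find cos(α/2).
cos(α/2) = ±√((1 + cos α)/2); positive since α/2 ∈ QI, so cos(α/2) = 0.208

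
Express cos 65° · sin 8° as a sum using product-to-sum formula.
cos 65° sin 8° = (1/2)[sin(65°+8°) - sin(65°-8°)]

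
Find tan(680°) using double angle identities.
tan(680°) = 2 tan 340° / (1 - tan²340°) = -0.8391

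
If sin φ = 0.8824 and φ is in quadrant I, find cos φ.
cos φ = 0.4705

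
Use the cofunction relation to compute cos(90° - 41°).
cos(90° - 41°) = sin(41°) = 0.6561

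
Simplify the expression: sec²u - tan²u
sec²u - tan²u = 1 (using Pythagorean identity)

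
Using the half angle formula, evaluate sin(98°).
sin(98°) = √((1 - cos 196°)/2) = 0.9903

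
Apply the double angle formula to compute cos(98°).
cos(98°) = cos²49° - sin²49° = -0.1392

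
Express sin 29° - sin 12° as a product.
sin 29° - sin 12° = 2 cos(20.5°) sin(8.5°)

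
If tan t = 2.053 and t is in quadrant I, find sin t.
sin t = 0.899 (using tan²t + 1 = sec²t)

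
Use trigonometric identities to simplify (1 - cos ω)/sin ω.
(1 - cos ω)/sin ω = tan(ω/2) (using Half angle)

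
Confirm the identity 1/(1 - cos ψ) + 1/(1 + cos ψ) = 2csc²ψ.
LHS = [(1 + cos ψ) + (1 - cos ψ)] / [(1 - cos ψ)(1 + cos ψ)] = 2/(1 - cos²ψ) = 2/sin²ψ = 2csc²ψ = RHS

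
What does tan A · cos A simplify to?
tan A · cos A = sin A (using Quotient identity)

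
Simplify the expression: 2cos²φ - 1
2cos²φ - 1 = cos(2φ) (using Double angle)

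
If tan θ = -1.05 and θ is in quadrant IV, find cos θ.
cos θ = 0.6897 (using tan²θ + 1 = sec²θ)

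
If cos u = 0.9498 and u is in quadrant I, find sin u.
sin u = 0.3129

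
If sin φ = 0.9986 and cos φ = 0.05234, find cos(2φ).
cos(2φ) = cos²φ - sin²φ = -0.9945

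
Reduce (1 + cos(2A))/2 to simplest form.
(1 + cos(2A))/2 = cos²A (using Power reduction)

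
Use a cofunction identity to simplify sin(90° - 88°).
sin(90° - 88°) = cos(88°)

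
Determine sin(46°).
sin(46°) = 0.7193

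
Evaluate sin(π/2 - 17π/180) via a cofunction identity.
sin(π/2 - 17π/180) = cos(17π/180) = 0.9563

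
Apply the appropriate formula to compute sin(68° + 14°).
sin(68° + 14°) = sin 68° cos 14° + cos 68° sin 14° = 0.9903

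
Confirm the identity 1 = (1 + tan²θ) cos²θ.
RHS = sec²θ · cos²θ = (1/cos²θ) · cos²θ = 1 = LHS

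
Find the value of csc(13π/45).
csc(13π/45) = 1.269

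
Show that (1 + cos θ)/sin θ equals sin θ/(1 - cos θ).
RHS = sin θ(1 + cos θ) / ((1 - cos θ)(1 + cos θ)) = sin θ(1 + cos θ) / (1 - cos²θ) = sin θ(1 + cos θ) / sin²θ = (1 + cos θ)/sin θ = LHS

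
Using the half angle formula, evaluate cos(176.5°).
cos(176.5°) = -√((1 + cos 353°)/2) = -0.9981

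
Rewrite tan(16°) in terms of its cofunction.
tan(16°) = cot(90° - 16°) = cot(74°)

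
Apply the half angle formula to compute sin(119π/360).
sin(119π/360) = √((1 - cos 119π/180)/2) = 0.8616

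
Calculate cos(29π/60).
cos(29π/60) = 0.05234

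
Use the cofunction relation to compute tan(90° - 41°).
tan(90° - 41°) = cot(41°) = 1.15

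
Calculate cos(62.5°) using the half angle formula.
cos(62.5°) = √((1 + cos 125°)/2) = 0.4617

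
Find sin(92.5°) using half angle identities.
sin(92.5°) = √((1 - cos 185°)/2) = 0.999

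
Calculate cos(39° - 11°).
cos(39° - 11°) = cos 39° cos 11° + sin 39° sin 11° = 0.8829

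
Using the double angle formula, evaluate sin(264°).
sin(264°) = 2 sin 132° cos 132° = -0.9945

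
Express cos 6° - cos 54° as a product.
cos 6° - cos 54° = -2 sin(30°) sin(-24°)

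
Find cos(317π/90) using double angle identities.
cos(317π/90) = cos²317π/180 - sin²317π/180 = 0.06976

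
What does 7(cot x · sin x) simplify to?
7(cot x · sin x) = 7(cos x) (using Quotient identity)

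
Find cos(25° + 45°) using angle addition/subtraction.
cos(25° + 45°) = cos 25° cos 45° - sin 25° sin 45° = 0.342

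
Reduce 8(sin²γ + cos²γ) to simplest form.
8(sin²γ + cos²γ) = 8 (using Pythagorean identity)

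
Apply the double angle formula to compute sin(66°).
sin(66°) = 2 sin 33° cos 33° = 0.9135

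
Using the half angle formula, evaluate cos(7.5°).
cos(7.5°) = √((1 + cos 15°)/2) = 0.9914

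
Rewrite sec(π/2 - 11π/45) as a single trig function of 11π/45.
sec(π/2 - 11π/45) = csc(11π/45)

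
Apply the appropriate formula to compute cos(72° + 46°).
cos(72° + 46°) = cos 72° cos 46° - sin 72° sin 46° = -0.4695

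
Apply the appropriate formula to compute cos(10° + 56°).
cos(10° + 56°) = cos 10° cos 56° - sin 10° sin 56° = 0.4067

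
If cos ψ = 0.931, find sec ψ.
sec ψ = 1/cos ψ = 1.074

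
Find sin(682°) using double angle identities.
sin(682°) = 2 sin 341° cos 341° = -0.6157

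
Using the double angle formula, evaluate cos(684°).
cos(684°) = cos²342° - sin²342° = 0.809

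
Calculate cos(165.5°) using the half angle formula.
cos(165.5°) = -√((1 + cos 331°)/2) = -0.9681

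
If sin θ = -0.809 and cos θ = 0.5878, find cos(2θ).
cos(2θ) = cos²θ - sin²θ = -0.309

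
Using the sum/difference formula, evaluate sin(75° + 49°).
sin(75° + 49°) = sin 75° cos 49° + cos 75° sin 49° = 0.829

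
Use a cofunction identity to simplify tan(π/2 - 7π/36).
tan(π/2 - 7π/36) = cot(7π/36)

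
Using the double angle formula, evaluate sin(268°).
sin(268°) = 2 sin 134° cos 134° = -0.9994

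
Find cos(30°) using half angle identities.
cos(30°) = √((1 + cos 60°)/2) = √3/2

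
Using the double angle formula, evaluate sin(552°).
sin(552°) = 2 sin 276° cos 276° = -0.2079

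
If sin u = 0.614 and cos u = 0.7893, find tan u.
tan u = sin u / cos u = 0.7779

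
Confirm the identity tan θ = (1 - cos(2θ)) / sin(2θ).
RHS = 2sin²θ / (2 sin θ cos θ) = sin θ/cos θ = tan θ = LHS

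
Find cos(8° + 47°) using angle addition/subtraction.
cos(8° + 47°) = cos 8° cos 47° - sin 8° sin 47° = 0.5736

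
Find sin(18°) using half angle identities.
sin(18°) = √((1 - cos 36°)/2) = 0.309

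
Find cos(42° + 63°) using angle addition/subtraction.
cos(42° + 63°) = cos 42° cos 63° - sin 42° sin 63° = -(√6-√2)/4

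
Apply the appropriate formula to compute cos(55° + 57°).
cos(55° + 57°) = cos 55° cos 57° - sin 55° sin 57° = -0.3746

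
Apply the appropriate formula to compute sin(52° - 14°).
sin(52° - 14°) = sin 52° cos 14° - cos 52° sin 14° = 0.6157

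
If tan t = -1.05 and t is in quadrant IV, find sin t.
sin t = -0.7241 (using tan²t + 1 = sec²t)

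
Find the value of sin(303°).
sin(303°) = -0.8387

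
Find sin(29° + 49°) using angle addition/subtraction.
sin(29° + 49°) = sin 29° cos 49° + cos 29° sin 49° = 0.9781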